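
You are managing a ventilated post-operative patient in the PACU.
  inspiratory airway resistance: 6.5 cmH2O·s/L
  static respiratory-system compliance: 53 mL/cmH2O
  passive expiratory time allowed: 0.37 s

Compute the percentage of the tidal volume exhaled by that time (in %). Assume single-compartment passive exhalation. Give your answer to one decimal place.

65.8

τ = R × C = 6.5 × 53 mL/cmH2O = 6.5 × 0.053 L/cmH2O = 0.3445 s.
Passive exhalation: V(t)/V₀ = e^(−t/τ) = e^(−0.37/0.3445) = 0.3416.
Fraction exhaled = 1 − 0.3416 = 0.6584 → 65.84%.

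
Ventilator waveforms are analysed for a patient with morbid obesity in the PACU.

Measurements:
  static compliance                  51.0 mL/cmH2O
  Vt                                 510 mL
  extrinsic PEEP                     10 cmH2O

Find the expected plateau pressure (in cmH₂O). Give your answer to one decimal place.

Pplat = PEEP + Vt / Cstat = 10 + 510 / 51.0 = 10 + 10.0 = 20.0 cmH2O.

20.0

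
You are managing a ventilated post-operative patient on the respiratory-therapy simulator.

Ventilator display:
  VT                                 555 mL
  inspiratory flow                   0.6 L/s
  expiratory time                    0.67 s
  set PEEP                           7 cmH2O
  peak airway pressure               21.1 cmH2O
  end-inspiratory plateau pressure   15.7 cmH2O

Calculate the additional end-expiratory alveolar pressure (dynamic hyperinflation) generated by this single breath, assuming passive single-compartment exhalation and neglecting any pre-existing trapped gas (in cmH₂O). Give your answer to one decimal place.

2.7

R = (PIP − Pplat)/V̇ = (21.1 − 15.7) / 0.6 = 5.4/0.6 = 9.0 cmH2O·s/L.
C = Vt/(Pplat − PEEP) = 555.0 / (15.7 − 7) = 555.0/8.7 = 63.793 mL/cmH2O.
τ = R × C = 9.0 × 0.06379 L/cmH2O = 0.5741 s.
Fraction remaining = e^(−Te/τ) = e^(−0.67/0.5741) = 0.3113; trapped volume = 555.0 × 0.3113 = 172.77 mL.
Additional alveolar pressure from trapping ≈ V_trapped / C = 172.77 / 63.793 = 2.708 cmH2O.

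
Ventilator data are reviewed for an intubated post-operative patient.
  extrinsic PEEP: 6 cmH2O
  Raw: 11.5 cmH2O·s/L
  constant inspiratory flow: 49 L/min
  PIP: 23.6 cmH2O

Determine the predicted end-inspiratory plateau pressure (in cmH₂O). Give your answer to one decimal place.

14.2

Flow: 49 L/min ÷ 60 = 0.8167 L/s.
Pplat = PIP − Raw × flow = 23.6 − 11.5 × 0.8167 = 23.6 − 9.392 = 14.208 cmH2O.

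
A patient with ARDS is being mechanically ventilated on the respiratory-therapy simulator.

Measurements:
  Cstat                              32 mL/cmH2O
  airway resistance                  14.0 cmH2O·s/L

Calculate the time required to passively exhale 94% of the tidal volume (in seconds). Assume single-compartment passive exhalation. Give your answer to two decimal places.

1.26

τ = R × C = 14.0 × 32 mL/cmH2O = 14.0 × 0.032 L/cmH2O = 0.448 s.
Exhaled fraction f = 1 − e^(−t/τ) → t = −τ·ln(1 − f) = −0.448·ln(0.06) = 1.26 s.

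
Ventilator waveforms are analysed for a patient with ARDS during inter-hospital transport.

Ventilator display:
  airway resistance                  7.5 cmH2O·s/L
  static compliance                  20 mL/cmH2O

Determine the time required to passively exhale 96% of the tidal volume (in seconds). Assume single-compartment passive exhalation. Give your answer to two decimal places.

0.48

τ = R × C = 7.5 × 20 mL/cmH2O = 7.5 × 0.020 L/cmH2O = 0.15 s.
Exhaled fraction f = 1 − e^(−t/τ) → t = −τ·ln(1 − f) = −0.15·ln(0.04) = 0.4828 s.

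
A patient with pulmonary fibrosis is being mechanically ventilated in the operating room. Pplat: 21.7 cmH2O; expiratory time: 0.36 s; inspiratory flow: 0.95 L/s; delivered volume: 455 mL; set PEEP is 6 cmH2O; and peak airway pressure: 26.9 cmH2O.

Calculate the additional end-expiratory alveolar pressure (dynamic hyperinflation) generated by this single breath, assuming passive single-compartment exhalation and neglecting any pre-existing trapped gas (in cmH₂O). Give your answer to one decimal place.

1.6

R = (PIP − Pplat)/V̇ = (26.9 − 21.7) / 0.95 = 5.2/0.95 = 5.474 cmH2O·s/L.
C = Vt/(Pplat − PEEP) = 455.0 / (21.7 − 6) = 455.0/15.7 = 28.981 mL/cmH2O.
τ = R × C = 5.474 × 0.02898 L/cmH2O = 0.1586 s.
Fraction remaining = e^(−Te/τ) = e^(−0.36/0.1586) = 0.1033; trapped volume = 455.0 × 0.1033 = 47.002 mL.
Additional alveolar pressure from trapping ≈ V_trapped / C = 47.002 / 28.981 = 1.622 cmH2O.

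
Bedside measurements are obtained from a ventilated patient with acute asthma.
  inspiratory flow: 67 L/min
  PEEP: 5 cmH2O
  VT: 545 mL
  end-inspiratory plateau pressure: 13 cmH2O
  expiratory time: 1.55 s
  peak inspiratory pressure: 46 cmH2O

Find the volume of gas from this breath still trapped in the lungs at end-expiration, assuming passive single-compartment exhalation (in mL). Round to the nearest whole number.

252

Flow: 67 L/min ÷ 60 = 1.1167 L/s.
R = (PIP − Pplat)/V̇ = (46 − 13) / 1.1167 = 33.0/1.1167 = 29.551 cmH2O·s/L.
C = Vt/(Pplat − PEEP) = 545.0 / (13 − 5) = 545.0/8.0 = 68.125 mL/cmH2O.
τ = R × C = 29.551 × 0.06813 L/cmH2O = 2.013 s.
Fraction remaining = e^(−Te/τ) = e^(−1.55/2.013) = 0.463.
Trapped volume = 545.0 × 0.463 = 252.34 mL.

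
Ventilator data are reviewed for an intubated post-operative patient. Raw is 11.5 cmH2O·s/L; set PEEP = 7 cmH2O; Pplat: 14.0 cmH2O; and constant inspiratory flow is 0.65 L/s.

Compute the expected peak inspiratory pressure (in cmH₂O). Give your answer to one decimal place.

21.5

PIP = Pplat + Raw × flow = 14.0 + 11.5 × 0.65 = 14.0 + 7.475 = 21.475 cmH2O.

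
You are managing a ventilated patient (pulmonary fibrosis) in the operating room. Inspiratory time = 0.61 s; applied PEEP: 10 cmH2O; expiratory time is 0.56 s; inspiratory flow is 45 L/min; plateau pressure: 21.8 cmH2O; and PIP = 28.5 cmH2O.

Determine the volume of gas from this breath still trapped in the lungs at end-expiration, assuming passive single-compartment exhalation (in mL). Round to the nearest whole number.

91

Flow: 45 L/min ÷ 60 = 0.75 L/s.
Vt = flow × Ti = 0.75 L/s × 0.61 s × 1000 mL/L = 457.5 mL.
R = (PIP − Pplat)/V̇ = (28.5 − 21.8) / 0.75 = 6.7/0.75 = 8.933 cmH2O·s/L.
C = Vt/(Pplat − PEEP) = 457.5 / (21.8 − 10) = 457.5/11.8 = 38.771 mL/cmH2O.
τ = R × C = 8.933 × 0.03877 L/cmH2O = 0.3463 s.
Fraction remaining = e^(−Te/τ) = e^(−0.56/0.3463) = 0.1985.
Trapped volume = 457.5 × 0.1985 = 90.814 mL.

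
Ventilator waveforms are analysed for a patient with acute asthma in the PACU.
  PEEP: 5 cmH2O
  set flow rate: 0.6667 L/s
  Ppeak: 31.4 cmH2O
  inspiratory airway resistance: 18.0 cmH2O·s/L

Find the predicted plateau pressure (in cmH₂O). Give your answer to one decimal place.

Pplat = PIP − Raw × flow = 31.4 − 18.0 × 0.6667 = 31.4 − 12.001 = 19.399 cmH2O.

19.4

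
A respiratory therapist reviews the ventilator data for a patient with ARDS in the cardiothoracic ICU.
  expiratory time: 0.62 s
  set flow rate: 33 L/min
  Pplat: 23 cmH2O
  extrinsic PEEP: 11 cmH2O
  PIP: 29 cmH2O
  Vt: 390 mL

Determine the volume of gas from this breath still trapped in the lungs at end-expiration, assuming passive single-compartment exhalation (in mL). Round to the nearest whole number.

Flow: 33 L/min ÷ 60 = 0.55 L/s.
R = (PIP − Pplat)/V̇ = (29 − 23) / 0.55 = 6.0/0.55 = 10.909 cmH2O·s/L.
C = Vt/(Pplat − PEEP) = 390.0 / (23 − 11) = 390.0/12.0 = 32.5 mL/cmH2O.
τ = R × C = 10.909 × 0.0325 L/cmH2O = 0.3545 s.
Fraction remaining = e^(−Te/τ) = e^(−0.62/0.3545) = 0.174.
Trapped volume = 390.0 × 0.174 = 67.86 mL.

68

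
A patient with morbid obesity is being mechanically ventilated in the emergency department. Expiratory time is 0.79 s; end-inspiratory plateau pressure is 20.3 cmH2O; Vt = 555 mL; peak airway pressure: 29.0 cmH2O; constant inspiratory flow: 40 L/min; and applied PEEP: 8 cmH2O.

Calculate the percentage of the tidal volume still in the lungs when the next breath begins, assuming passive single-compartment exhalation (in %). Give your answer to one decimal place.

Flow: 40 L/min ÷ 60 = 0.6667 L/s.
R = (PIP − Pplat)/V̇ = (29.0 − 20.3) / 0.6667 = 8.7/0.6667 = 13.049 cmH2O·s/L.
C = Vt/(Pplat − PEEP) = 555.0 / (20.3 − 8) = 555.0/12.3 = 45.122 mL/cmH2O.
τ = R × C = 13.049 × 0.04512 L/cmH2O = 0.5888 s.
Fraction remaining at end-expiration = e^(−Te/τ) = e^(−0.79/0.5888) = 0.2614 → 26.14%.

26.1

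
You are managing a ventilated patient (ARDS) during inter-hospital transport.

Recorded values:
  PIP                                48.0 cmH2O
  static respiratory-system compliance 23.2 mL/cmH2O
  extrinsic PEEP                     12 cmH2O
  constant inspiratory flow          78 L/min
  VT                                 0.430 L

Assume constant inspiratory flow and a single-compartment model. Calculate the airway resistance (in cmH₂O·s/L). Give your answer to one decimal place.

13.4

Flow: 78 L/min ÷ 60 = 1.3 L/s.
Equation of motion (constant flow): PIP = Vt/C + R·V̇ + PEEP.
R·V̇ = PIP − Vt/C − PEEP = 48.0 − 430/23.2 − 12 = 48.0 − 18.534 − 12 = 17.466 cmH2O.
R = 17.466 / 1.3 = 13.435 cmH2O·s/L.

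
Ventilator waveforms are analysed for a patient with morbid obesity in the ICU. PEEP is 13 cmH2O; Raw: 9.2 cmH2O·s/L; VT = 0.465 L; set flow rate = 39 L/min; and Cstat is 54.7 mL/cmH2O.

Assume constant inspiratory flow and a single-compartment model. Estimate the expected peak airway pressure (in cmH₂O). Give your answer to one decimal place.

Flow: 39 L/min ÷ 60 = 0.65 L/s.
Equation of motion (constant flow): PIP = Vt/C + R·V̇ + PEEP.
PIP = 465/54.7 + 9.2×0.65 + 13 = 8.501 + 5.98 + 13 = 27.481 cmH2O.

27.5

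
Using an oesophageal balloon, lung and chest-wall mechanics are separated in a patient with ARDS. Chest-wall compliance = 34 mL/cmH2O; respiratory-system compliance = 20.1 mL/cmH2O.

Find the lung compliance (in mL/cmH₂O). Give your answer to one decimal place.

49.2

1/CL = 1/Crs − 1/Ccw.
1/CL = 1/20.1 − 1/34 = 0.02034.
CL = 49.164 mL/cmH2O.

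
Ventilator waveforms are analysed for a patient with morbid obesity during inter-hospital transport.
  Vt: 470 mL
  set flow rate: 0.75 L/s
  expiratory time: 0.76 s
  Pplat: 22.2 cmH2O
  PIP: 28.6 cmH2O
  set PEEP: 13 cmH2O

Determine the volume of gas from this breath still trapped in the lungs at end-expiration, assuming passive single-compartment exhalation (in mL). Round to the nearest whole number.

R = (PIP − Pplat)/V̇ = (28.6 − 22.2) / 0.75 = 6.4/0.75 = 8.533 cmH2O·s/L.
C = Vt/(Pplat − PEEP) = 470.0 / (22.2 − 13) = 470.0/9.2 = 51.087 mL/cmH2O.
τ = R × C = 8.533 × 0.05109 L/cmH2O = 0.436 s.
Fraction remaining = e^(−Te/τ) = e^(−0.76/0.436) = 0.175.
Trapped volume = 470.0 × 0.175 = 82.25 mL.

82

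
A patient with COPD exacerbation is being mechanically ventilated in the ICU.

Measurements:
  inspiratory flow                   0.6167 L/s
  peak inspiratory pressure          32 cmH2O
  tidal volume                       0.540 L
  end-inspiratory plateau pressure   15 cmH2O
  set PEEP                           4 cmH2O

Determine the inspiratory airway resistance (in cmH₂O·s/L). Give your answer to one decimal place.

27.6

Raw = (PIP − Pplat) / flow = (32 − 15) / 0.6167 = 17.0 / 0.6167 = 27.566 cmH2O·s/L.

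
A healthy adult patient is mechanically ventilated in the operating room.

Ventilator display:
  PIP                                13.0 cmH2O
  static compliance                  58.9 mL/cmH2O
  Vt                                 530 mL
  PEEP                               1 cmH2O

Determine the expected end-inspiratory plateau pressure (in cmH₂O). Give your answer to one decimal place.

10.0

Pplat = PEEP + Vt / Cstat = 1 + 530 / 58.9 = 1 + 8.998 = 9.998 cmH2O.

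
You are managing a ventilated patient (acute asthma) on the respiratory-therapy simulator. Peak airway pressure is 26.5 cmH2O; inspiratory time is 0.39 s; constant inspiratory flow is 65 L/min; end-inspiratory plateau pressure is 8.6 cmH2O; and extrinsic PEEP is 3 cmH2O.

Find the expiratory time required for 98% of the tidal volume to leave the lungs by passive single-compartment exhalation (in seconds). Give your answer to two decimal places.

4.88

Flow: 65 L/min ÷ 60 = 1.0833 L/s.
Vt = flow × Ti = 1.0833 L/s × 0.39 s × 1000 mL/L = 422.49 mL.
R = (PIP − Pplat)/V̇ = (26.5 − 8.6) / 1.0833 = 17.9/1.0833 = 16.524 cmH2O·s/L.
C = Vt/(Pplat − PEEP) = 422.49 / (8.6 − 3) = 422.49/5.6 = 75.445 mL/cmH2O.
τ = R × C = 16.524 × 0.07545 L/cmH2O = 1.247 s.
t = −τ·ln(1 − 0.98) = −1.247·ln(0.02) = 4.878 s.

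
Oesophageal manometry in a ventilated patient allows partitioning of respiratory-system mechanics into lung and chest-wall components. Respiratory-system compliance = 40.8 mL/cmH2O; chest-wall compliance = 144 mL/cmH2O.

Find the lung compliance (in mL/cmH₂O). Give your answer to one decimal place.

1/CL = 1/Crs − 1/Ccw.
1/CL = 1/40.8 − 1/144 = 0.01757.
CL = 56.915 mL/cmH2O.

56.9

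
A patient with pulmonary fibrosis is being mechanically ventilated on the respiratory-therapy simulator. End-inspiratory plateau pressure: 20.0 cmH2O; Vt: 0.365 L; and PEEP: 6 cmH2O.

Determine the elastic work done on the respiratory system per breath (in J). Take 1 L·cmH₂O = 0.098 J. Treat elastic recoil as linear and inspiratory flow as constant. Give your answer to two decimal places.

Elastic work ≈ ½ × (Pplat − PEEP) × Vt = 0.5 × (20.0 − 6) × 0.365 L = 0.5 × 14.0 × 0.365 = 2.555 L·cmH2O.
× 0.098 J/(L·cmH2O) → 0.2504 J.

0.25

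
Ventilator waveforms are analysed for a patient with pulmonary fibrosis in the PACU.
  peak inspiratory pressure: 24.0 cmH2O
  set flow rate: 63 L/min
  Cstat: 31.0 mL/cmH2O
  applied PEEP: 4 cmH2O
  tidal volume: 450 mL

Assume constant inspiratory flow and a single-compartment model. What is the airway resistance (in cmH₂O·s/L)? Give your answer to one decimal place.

Flow: 63 L/min ÷ 60 = 1.05 L/s.
Equation of motion (constant flow): PIP = Vt/C + R·V̇ + PEEP.
R·V̇ = PIP − Vt/C − PEEP = 24.0 − 450/31.0 − 4 = 24.0 − 14.516 − 4 = 5.484 cmH2O.
R = 5.484 / 1.05 = 5.223 cmH2O·s/L.

5.2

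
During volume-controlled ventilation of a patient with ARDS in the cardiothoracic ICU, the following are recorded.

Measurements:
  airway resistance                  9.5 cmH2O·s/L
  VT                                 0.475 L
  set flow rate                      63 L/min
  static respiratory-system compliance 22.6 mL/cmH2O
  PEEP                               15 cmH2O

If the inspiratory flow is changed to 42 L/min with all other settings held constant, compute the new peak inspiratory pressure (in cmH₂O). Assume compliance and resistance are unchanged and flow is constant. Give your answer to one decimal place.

42.7

Flow: 63 L/min ÷ 60 = 1.05 L/s.
New flow: 42 L/min ÷ 60 = 0.7 L/s.
PIP = Vt/C + R·V̇ + PEEP (constant-flow equation of motion).
Only the resistive term changes: ΔPIP = R × ΔV̇ = 9.5 × (0.7 − 1.05) = 9.5 × -0.35 = -3.325 cmH2O.
Original PIP = 475/22.6 + 9.5×1.05 + 15 = 45.993 cmH2O; new PIP = 45.993 + (-3.325) = 42.668 cmH2O.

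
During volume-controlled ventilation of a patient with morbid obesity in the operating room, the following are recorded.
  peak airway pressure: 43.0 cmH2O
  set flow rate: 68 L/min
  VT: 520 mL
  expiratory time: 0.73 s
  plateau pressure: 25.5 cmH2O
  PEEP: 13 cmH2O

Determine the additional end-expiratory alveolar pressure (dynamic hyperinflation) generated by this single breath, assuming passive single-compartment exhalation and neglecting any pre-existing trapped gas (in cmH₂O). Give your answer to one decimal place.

Flow: 68 L/min ÷ 60 = 1.1333 L/s.
R = (PIP − Pplat)/V̇ = (43.0 − 25.5) / 1.1333 = 17.5/1.1333 = 15.442 cmH2O·s/L.
C = Vt/(Pplat − PEEP) = 520.0 / (25.5 − 13) = 520.0/12.5 = 41.6 mL/cmH2O.
τ = R × C = 15.442 × 0.0416 L/cmH2O = 0.6424 s.
Fraction remaining = e^(−Te/τ) = e^(−0.73/0.6424) = 0.321; trapped volume = 520.0 × 0.321 = 166.92 mL.
Additional alveolar pressure from trapping ≈ V_trapped / C = 166.92 / 41.6 = 4.013 cmH2O.

4.0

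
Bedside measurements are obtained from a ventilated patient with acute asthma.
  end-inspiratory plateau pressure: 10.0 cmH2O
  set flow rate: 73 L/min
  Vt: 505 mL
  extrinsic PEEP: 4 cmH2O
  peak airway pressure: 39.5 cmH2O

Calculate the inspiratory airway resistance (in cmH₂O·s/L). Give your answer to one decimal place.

Flow: 73 L/min ÷ 60 = 1.2167 L/s.
Raw = (PIP − Pplat) / flow = (39.5 − 10.0) / 1.2167 = 29.5 / 1.2167 = 24.246 cmH2O·s/L.

24.2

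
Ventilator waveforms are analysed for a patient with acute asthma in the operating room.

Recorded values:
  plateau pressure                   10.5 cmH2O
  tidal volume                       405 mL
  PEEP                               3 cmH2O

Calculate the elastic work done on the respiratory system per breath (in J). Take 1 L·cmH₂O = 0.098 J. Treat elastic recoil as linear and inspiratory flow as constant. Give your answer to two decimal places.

Elastic work ≈ ½ × (Pplat − PEEP) × Vt = 0.5 × (10.5 − 3) × 0.405 L = 0.5 × 7.5 × 0.405 = 1.519 L·cmH2O.
× 0.098 J/(L·cmH2O) → 0.1489 J.

0.15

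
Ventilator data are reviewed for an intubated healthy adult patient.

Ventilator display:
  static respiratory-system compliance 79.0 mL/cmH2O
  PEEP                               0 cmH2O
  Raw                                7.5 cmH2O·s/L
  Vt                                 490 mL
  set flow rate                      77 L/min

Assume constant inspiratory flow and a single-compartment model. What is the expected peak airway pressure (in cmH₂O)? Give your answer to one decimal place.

15.8

Flow: 77 L/min ÷ 60 = 1.2833 L/s.
Equation of motion (constant flow): PIP = Vt/C + R·V̇ + PEEP.
PIP = 490/79.0 + 7.5×1.2833 + 0 = 6.203 + 9.625 + 0 = 15.828 cmH2O.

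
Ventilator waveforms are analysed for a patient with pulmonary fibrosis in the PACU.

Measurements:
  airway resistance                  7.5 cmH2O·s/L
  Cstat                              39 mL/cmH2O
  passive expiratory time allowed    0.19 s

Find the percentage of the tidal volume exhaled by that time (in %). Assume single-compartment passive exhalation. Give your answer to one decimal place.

47.8

τ = R × C = 7.5 × 39 mL/cmH2O = 7.5 × 0.039 L/cmH2O = 0.2925 s.
Passive exhalation: V(t)/V₀ = e^(−t/τ) = e^(−0.19/0.2925) = 0.5223.
Fraction exhaled = 1 − 0.5223 = 0.4777 → 47.77%.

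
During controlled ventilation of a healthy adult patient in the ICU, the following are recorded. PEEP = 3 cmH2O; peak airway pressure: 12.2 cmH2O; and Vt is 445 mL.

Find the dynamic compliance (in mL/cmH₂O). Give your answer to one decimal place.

48.4

Dynamic compliance = Vt / (PIP − PEEP) = 445 / (12.2 − 3) = 445 / 9.2 = 48.37 mL/cmH2O.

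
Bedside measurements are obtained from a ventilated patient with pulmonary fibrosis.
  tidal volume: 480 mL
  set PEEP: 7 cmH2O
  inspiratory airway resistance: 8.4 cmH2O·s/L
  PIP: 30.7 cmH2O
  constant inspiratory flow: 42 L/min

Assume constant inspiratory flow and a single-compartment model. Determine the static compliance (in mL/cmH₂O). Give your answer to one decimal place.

26.9

Flow: 42 L/min ÷ 60 = 0.7 L/s.
Equation of motion (constant flow): PIP = Vt/C + R·V̇ + PEEP.
Vt/C = PIP − R·V̇ − PEEP = 30.7 − 8.4×0.7 − 7 = 30.7 − 5.88 − 7 = 17.82 cmH2O.
C = Vt / 17.82 = 480 / 17.82 = 26.936 mL/cmH2O.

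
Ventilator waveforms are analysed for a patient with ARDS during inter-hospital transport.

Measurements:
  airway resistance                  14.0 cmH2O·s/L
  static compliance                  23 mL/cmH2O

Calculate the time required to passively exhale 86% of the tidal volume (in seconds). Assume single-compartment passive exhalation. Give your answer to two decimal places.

0.63

τ = R × C = 14.0 × 23 mL/cmH2O = 14.0 × 0.023 L/cmH2O = 0.322 s.
Exhaled fraction f = 1 − e^(−t/τ) → t = −τ·ln(1 − f) = −0.322·ln(0.14) = 0.6331 s.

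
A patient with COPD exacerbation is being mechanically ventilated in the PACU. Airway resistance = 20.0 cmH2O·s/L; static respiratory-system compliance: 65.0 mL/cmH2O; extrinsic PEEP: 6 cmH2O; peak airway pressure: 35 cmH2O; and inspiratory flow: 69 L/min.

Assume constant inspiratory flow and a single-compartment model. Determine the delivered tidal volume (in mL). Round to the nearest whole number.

390

Flow: 69 L/min ÷ 60 = 1.15 L/s.
Equation of motion (constant flow): PIP = Vt/C + R·V̇ + PEEP.
Vt/C = PIP − R·V̇ − PEEP = 35 − 23.0 − 6 = 6.0 cmH2O.
Vt = C × 6.0 = 65.0 × 6.0 = 390.0 mL.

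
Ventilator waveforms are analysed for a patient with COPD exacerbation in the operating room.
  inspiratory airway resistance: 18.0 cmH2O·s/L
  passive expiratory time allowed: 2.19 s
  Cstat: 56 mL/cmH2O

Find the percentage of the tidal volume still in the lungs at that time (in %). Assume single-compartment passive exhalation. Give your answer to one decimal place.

11.4

τ = R × C = 18.0 × 56 mL/cmH2O = 18.0 × 0.056 L/cmH2O = 1.008 s.
Passive exhalation: V(t)/V₀ = e^(−t/τ) = e^(−2.19/1.008) = 0.1139.
Fraction remaining = 0.1139 → 11.39%.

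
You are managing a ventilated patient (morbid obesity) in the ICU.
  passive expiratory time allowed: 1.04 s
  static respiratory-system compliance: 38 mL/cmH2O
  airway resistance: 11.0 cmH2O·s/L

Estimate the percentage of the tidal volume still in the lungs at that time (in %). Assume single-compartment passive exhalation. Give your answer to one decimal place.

τ = R × C = 11.0 × 38 mL/cmH2O = 11.0 × 0.038 L/cmH2O = 0.418 s.
Passive exhalation: V(t)/V₀ = e^(−t/τ) = e^(−1.04/0.418) = 0.08307.
Fraction remaining = 0.08307 → 8.307%.

8.3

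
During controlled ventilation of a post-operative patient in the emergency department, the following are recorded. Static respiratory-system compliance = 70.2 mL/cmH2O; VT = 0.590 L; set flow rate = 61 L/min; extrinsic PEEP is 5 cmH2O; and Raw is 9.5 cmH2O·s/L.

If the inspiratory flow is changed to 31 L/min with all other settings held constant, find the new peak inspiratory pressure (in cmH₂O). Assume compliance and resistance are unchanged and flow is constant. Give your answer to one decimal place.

Flow: 61 L/min ÷ 60 = 1.0167 L/s.
New flow: 31 L/min ÷ 60 = 0.5167 L/s.
PIP = Vt/C + R·V̇ + PEEP (constant-flow equation of motion).
Only the resistive term changes: ΔPIP = R × ΔV̇ = 9.5 × (0.5167 − 1.0167) = 9.5 × -0.5 = -4.75 cmH2O.
Original PIP = 590/70.2 + 9.5×1.0167 + 5 = 23.063 cmH2O; new PIP = 23.063 + (-4.75) = 18.313 cmH2O.

18.3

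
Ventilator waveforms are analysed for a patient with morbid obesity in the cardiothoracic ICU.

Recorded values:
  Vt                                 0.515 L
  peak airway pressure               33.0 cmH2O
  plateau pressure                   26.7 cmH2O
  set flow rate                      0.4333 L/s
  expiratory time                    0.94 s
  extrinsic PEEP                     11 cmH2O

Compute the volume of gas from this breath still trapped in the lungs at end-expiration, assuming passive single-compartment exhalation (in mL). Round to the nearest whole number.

72

R = (PIP − Pplat)/V̇ = (33.0 − 26.7) / 0.4333 = 6.3/0.4333 = 14.54 cmH2O·s/L.
C = Vt/(Pplat − PEEP) = 515.0 / (26.7 − 11) = 515.0/15.7 = 32.803 mL/cmH2O.
τ = R × C = 14.54 × 0.0328 L/cmH2O = 0.4769 s.
Fraction remaining = e^(−Te/τ) = e^(−0.94/0.4769) = 0.1393.
Trapped volume = 515.0 × 0.1393 = 71.74 mL.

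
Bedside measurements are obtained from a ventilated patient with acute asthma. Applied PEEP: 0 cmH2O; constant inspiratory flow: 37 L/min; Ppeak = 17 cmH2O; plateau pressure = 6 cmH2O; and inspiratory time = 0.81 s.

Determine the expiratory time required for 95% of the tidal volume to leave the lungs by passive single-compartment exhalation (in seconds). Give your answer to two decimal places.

Flow: 37 L/min ÷ 60 = 0.6167 L/s.
Vt = flow × Ti = 0.6167 L/s × 0.81 s × 1000 mL/L = 499.53 mL.
R = (PIP − Pplat)/V̇ = (17 − 6) / 0.6167 = 11.0/0.6167 = 17.837 cmH2O·s/L.
C = Vt/(Pplat − PEEP) = 499.53 / (6 − 0) = 499.53/6.0 = 83.255 mL/cmH2O.
τ = R × C = 17.837 × 0.08326 L/cmH2O = 1.485 s.
t = −τ·ln(1 − 0.95) = −1.485·ln(0.05) = 4.449 s.

4.45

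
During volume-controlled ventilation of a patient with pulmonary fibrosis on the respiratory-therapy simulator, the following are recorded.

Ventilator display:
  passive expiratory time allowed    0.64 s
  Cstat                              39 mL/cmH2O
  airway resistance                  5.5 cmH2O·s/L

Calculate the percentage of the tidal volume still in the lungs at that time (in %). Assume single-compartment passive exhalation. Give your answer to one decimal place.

5.1

τ = R × C = 5.5 × 39 mL/cmH2O = 5.5 × 0.039 L/cmH2O = 0.2145 s.
Passive exhalation: V(t)/V₀ = e^(−t/τ) = e^(−0.64/0.2145) = 0.05061.
Fraction remaining = 0.05061 → 5.061%.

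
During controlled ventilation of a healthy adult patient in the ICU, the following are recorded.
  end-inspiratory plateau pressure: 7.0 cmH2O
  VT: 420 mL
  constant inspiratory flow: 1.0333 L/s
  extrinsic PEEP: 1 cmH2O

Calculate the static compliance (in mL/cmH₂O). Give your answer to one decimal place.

70.0

Cstat = Vt / (Pplat − PEEP) = 420 / (7.0 − 1) = 420 / 6.0 = 70.0 mL/cmH2O.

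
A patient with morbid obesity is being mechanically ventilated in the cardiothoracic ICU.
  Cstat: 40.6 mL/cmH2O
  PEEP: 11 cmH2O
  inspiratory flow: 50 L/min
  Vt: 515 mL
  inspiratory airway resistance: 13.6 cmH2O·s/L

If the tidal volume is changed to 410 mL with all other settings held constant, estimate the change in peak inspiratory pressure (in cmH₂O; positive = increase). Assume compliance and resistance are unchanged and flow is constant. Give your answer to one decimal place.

PIP = Vt/C + R·V̇ + PEEP (constant-flow equation of motion).
Only the elastic term changes: ΔPIP = ΔVt / C = (410 − 515) / 40.6 = -2.586 cmH2O.

-2.6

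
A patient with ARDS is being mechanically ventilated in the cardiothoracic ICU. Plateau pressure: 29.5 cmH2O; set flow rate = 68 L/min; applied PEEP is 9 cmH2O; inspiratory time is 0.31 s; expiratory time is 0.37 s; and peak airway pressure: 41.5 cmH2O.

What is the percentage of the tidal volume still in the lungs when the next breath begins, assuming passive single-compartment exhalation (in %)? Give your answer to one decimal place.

Flow: 68 L/min ÷ 60 = 1.1333 L/s.
Vt = flow × Ti = 1.1333 L/s × 0.31 s × 1000 mL/L = 351.32 mL.
R = (PIP − Pplat)/V̇ = (41.5 − 29.5) / 1.1333 = 12.0/1.1333 = 10.589 cmH2O·s/L.
C = Vt/(Pplat − PEEP) = 351.32 / (29.5 − 9) = 351.32/20.5 = 17.138 mL/cmH2O.
τ = R × C = 10.589 × 0.01714 L/cmH2O = 0.1815 s.
Fraction remaining at end-expiration = e^(−Te/τ) = e^(−0.37/0.1815) = 0.1302 → 13.02%.

13.0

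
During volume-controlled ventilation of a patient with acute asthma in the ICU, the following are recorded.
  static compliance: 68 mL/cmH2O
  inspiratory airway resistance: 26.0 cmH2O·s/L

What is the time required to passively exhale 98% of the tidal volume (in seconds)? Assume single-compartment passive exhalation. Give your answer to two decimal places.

6.92

τ = R × C = 26.0 × 68 mL/cmH2O = 26.0 × 0.068 L/cmH2O = 1.768 s.
Exhaled fraction f = 1 − e^(−t/τ) → t = −τ·ln(1 − f) = −1.768·ln(0.02) = 6.916 s.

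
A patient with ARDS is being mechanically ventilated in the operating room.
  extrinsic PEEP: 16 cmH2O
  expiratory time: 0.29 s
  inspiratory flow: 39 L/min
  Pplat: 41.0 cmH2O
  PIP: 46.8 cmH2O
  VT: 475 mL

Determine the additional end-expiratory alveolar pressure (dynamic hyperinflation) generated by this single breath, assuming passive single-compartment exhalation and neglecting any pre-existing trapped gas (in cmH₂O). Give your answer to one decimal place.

4.5

Flow: 39 L/min ÷ 60 = 0.65 L/s.
R = (PIP − Pplat)/V̇ = (46.8 − 41.0) / 0.65 = 5.8/0.65 = 8.923 cmH2O·s/L.
C = Vt/(Pplat − PEEP) = 475.0 / (41.0 − 16) = 475.0/25.0 = 19.0 mL/cmH2O.
τ = R × C = 8.923 × 0.019 L/cmH2O = 0.1695 s.
Fraction remaining = e^(−Te/τ) = e^(−0.29/0.1695) = 0.1807; trapped volume = 475.0 × 0.1807 = 85.833 mL.
Additional alveolar pressure from trapping ≈ V_trapped / C = 85.833 / 19.0 = 4.518 cmH2O.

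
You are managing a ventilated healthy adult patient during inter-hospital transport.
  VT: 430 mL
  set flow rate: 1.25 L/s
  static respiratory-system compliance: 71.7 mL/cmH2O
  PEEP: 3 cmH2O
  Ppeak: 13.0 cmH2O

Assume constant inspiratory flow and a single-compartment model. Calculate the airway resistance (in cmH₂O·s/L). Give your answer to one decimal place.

Equation of motion (constant flow): PIP = Vt/C + R·V̇ + PEEP.
R·V̇ = PIP − Vt/C − PEEP = 13.0 − 430/71.7 − 3 = 13.0 − 5.997 − 3 = 4.003 cmH2O.
R = 4.003 / 1.25 = 3.202 cmH2O·s/L.

3.2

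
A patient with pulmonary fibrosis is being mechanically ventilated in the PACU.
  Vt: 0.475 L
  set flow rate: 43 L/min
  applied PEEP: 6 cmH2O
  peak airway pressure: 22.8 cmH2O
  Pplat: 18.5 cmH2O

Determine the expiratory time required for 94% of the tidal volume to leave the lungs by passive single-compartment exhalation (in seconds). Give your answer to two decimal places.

0.64

Flow: 43 L/min ÷ 60 = 0.7167 L/s.
R = (PIP − Pplat)/V̇ = (22.8 − 18.5) / 0.7167 = 4.3/0.7167 = 6.0 cmH2O·s/L.
C = Vt/(Pplat − PEEP) = 475.0 / (18.5 − 6) = 475.0/12.5 = 38.0 mL/cmH2O.
τ = R × C = 6.0 × 0.038 L/cmH2O = 0.228 s.
t = −τ·ln(1 − 0.94) = −0.228·ln(0.06) = 0.6415 s.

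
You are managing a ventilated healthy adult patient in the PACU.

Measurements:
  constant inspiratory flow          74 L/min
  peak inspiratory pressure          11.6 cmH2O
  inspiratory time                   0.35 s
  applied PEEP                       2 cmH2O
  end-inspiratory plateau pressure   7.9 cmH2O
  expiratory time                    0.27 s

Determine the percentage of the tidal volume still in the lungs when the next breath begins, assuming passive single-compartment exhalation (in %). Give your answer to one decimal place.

29.2

Flow: 74 L/min ÷ 60 = 1.2333 L/s.
Vt = flow × Ti = 1.2333 L/s × 0.35 s × 1000 mL/L = 431.66 mL.
R = (PIP − Pplat)/V̇ = (11.6 − 7.9) / 1.2333 = 3.7/1.2333 = 3.0 cmH2O·s/L.
C = Vt/(Pplat − PEEP) = 431.66 / (7.9 − 2) = 431.66/5.9 = 73.163 mL/cmH2O.
τ = R × C = 3.0 × 0.07316 L/cmH2O = 0.2195 s.
Fraction remaining at end-expiration = e^(−Te/τ) = e^(−0.27/0.2195) = 0.2923 → 29.23%.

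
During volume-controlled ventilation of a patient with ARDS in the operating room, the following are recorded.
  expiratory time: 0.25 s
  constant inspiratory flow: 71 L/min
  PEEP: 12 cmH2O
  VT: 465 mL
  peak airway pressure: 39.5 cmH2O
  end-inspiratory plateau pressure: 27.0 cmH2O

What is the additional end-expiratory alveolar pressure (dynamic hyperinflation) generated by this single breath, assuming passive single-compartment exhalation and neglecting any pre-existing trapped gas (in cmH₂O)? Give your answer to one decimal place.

Flow: 71 L/min ÷ 60 = 1.1833 L/s.
R = (PIP − Pplat)/V̇ = (39.5 − 27.0) / 1.1833 = 12.5/1.1833 = 10.564 cmH2O·s/L.
C = Vt/(Pplat − PEEP) = 465.0 / (27.0 − 12) = 465.0/15.0 = 31.0 mL/cmH2O.
τ = R × C = 10.564 × 0.031 L/cmH2O = 0.3275 s.
Fraction remaining = e^(−Te/τ) = e^(−0.25/0.3275) = 0.4661; trapped volume = 465.0 × 0.4661 = 216.74 mL.
Additional alveolar pressure from trapping ≈ V_trapped / C = 216.74 / 31.0 = 6.992 cmH2O.

7.0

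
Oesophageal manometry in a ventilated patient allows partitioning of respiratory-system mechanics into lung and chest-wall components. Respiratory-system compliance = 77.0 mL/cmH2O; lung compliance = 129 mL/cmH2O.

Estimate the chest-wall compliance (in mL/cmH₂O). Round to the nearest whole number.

1/Ccw = 1/Crs − 1/CL.
1/Ccw = 1/77.0 − 1/129 = 0.005235.
Ccw = 191.02 mL/cmH2O.

191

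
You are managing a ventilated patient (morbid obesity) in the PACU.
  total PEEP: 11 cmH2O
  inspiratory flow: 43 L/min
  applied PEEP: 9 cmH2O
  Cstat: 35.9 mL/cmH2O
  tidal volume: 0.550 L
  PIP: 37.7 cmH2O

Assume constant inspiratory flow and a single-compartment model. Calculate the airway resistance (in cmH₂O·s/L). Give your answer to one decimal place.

15.9

Flow: 43 L/min ÷ 60 = 0.7167 L/s.
Total PEEP = 11 cmH2O (set 9 + intrinsic 2); this is the baseline alveolar pressure.
Equation of motion (constant flow): PIP = Vt/C + R·V̇ + PEEP.
R·V̇ = PIP − Vt/C − PEEP = 37.7 − 550/35.9 − 11 = 37.7 − 15.32 − 11 = 11.38 cmH2O.
R = 11.38 / 0.7167 = 15.878 cmH2O·s/L.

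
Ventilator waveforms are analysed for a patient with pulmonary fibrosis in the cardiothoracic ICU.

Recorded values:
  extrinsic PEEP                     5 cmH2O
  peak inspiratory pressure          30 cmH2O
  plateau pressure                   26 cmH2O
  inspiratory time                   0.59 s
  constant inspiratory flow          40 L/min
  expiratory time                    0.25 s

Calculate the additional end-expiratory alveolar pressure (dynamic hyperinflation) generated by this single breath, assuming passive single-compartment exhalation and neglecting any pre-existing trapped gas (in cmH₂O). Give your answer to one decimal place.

2.3

Flow: 40 L/min ÷ 60 = 0.6667 L/s.
Vt = flow × Ti = 0.6667 L/s × 0.59 s × 1000 mL/L = 393.35 mL.
R = (PIP − Pplat)/V̇ = (30 − 26) / 0.6667 = 4.0/0.6667 = 6.0 cmH2O·s/L.
C = Vt/(Pplat − PEEP) = 393.35 / (26 − 5) = 393.35/21.0 = 18.731 mL/cmH2O.
τ = R × C = 6.0 × 0.01873 L/cmH2O = 0.1124 s.
Fraction remaining = e^(−Te/τ) = e^(−0.25/0.1124) = 0.1082; trapped volume = 393.35 × 0.1082 = 42.56 mL.
Additional alveolar pressure from trapping ≈ V_trapped / C = 42.56 / 18.731 = 2.272 cmH2O.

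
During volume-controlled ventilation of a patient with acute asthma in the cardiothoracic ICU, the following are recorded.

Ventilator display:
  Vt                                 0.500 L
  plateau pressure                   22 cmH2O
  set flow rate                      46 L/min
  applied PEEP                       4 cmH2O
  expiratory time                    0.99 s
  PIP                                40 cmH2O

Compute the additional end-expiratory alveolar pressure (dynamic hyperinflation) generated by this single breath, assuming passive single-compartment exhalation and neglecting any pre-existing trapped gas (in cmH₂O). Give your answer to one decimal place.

Flow: 46 L/min ÷ 60 = 0.7667 L/s.
R = (PIP − Pplat)/V̇ = (40 − 22) / 0.7667 = 18.0/0.7667 = 23.477 cmH2O·s/L.
C = Vt/(Pplat − PEEP) = 500.0 / (22 − 4) = 500.0/18.0 = 27.778 mL/cmH2O.
τ = R × C = 23.477 × 0.02778 L/cmH2O = 0.6522 s.
Fraction remaining = e^(−Te/τ) = e^(−0.99/0.6522) = 0.2192; trapped volume = 500.0 × 0.2192 = 109.6 mL.
Additional alveolar pressure from trapping ≈ V_trapped / C = 109.6 / 27.778 = 3.946 cmH2O.

3.9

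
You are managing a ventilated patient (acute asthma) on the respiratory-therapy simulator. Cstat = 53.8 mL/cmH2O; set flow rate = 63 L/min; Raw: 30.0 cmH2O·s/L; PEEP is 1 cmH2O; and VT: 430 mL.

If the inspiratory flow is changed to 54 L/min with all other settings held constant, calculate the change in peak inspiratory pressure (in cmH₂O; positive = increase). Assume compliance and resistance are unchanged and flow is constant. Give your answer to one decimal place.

Flow: 63 L/min ÷ 60 = 1.05 L/s.
New flow: 54 L/min ÷ 60 = 0.9 L/s.
PIP = Vt/C + R·V̇ + PEEP (constant-flow equation of motion).
Only the resistive term changes: ΔPIP = R × ΔV̇ = 30.0 × (0.9 − 1.05) = 30.0 × -0.15 = -4.5 cmH2O.

-4.5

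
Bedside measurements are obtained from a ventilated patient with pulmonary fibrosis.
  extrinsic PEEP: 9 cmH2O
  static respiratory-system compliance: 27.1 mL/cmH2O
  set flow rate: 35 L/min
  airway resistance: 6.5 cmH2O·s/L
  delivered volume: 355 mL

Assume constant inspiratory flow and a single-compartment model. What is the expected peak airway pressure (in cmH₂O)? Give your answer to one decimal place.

Flow: 35 L/min ÷ 60 = 0.5833 L/s.
Equation of motion (constant flow): PIP = Vt/C + R·V̇ + PEEP.
PIP = 355/27.1 + 6.5×0.5833 + 9 = 13.1 + 3.791 + 9 = 25.891 cmH2O.

25.9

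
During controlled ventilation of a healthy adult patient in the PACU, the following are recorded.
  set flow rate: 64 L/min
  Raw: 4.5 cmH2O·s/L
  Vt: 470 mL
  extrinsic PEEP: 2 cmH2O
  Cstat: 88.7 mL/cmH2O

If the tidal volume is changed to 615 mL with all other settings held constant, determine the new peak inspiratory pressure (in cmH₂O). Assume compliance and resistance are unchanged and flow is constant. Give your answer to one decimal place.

13.7

Flow: 64 L/min ÷ 60 = 1.0667 L/s.
PIP = Vt/C + R·V̇ + PEEP (constant-flow equation of motion).
Only the elastic term changes: ΔPIP = ΔVt / C = (615 − 470) / 88.7 = 1.635 cmH2O.
Original PIP = 470/88.7 + 4.5×1.0667 + 2 = 12.099 cmH2O; new PIP = 12.099 + (1.635) = 13.734 cmH2O.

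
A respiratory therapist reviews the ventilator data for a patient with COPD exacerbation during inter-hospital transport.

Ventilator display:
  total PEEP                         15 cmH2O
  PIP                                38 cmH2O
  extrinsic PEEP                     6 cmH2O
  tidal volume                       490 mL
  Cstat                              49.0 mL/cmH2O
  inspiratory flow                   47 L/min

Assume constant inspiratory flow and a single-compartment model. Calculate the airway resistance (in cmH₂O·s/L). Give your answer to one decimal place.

Flow: 47 L/min ÷ 60 = 0.7833 L/s.
Total PEEP = 15 cmH2O (set 6 + intrinsic 9); this is the baseline alveolar pressure.
Equation of motion (constant flow): PIP = Vt/C + R·V̇ + PEEP.
R·V̇ = PIP − Vt/C − PEEP = 38 − 490/49.0 − 15 = 38 − 10.0 − 15 = 13.0 cmH2O.
R = 13.0 / 0.7833 = 16.596 cmH2O·s/L.

16.6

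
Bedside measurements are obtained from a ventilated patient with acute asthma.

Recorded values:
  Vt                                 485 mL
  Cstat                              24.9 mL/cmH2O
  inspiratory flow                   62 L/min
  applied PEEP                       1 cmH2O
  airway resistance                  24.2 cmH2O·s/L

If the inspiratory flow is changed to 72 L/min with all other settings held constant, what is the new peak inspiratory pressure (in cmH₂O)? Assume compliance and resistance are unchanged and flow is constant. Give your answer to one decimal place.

Flow: 62 L/min ÷ 60 = 1.0333 L/s.
New flow: 72 L/min ÷ 60 = 1.2 L/s.
PIP = Vt/C + R·V̇ + PEEP (constant-flow equation of motion).
Only the resistive term changes: ΔPIP = R × ΔV̇ = 24.2 × (1.2 − 1.0333) = 24.2 × 0.1667 = 4.034 cmH2O.
Original PIP = 485/24.9 + 24.2×1.0333 + 1 = 45.484 cmH2O; new PIP = 45.484 + (4.034) = 49.518 cmH2O.

49.5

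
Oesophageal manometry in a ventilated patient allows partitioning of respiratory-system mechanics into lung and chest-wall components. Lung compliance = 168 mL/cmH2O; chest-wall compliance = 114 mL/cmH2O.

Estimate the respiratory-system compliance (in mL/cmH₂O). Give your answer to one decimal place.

67.9

Lung and chest wall are elastances in series: 1/Crs = 1/CL + 1/Ccw.
1/Crs = 1/168 + 1/114 = 0.01472.
Crs = 67.935 mL/cmH2O.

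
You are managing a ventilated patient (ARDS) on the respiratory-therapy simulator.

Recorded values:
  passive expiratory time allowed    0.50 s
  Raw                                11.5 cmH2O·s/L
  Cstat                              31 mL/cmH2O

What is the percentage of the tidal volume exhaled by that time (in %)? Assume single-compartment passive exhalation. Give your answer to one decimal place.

τ = R × C = 11.5 × 31 mL/cmH2O = 11.5 × 0.031 L/cmH2O = 0.3565 s.
Passive exhalation: V(t)/V₀ = e^(−t/τ) = e^(−0.50/0.3565) = 0.246.
Fraction exhaled = 1 − 0.246 = 0.754 → 75.4%.

75.4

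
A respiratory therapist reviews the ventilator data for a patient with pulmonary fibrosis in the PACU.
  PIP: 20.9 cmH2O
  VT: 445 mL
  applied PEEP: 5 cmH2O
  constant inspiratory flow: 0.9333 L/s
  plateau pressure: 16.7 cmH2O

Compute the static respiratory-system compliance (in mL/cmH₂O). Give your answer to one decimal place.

38.0

Cstat = Vt / (Pplat − PEEP) = 445 / (16.7 − 5) = 445 / 11.7 = 38.034 mL/cmH2O.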